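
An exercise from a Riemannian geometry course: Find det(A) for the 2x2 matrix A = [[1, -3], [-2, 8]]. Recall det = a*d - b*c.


For a 2x2 matrix [[a, b], [c, d]], det = a*d - b*c.
a = 1, b = -3, c = -2, d = 8
a*d = 1 * 8 = 8
b*c = -3 * -2 = 6
det = 8 - 6 = 2

2


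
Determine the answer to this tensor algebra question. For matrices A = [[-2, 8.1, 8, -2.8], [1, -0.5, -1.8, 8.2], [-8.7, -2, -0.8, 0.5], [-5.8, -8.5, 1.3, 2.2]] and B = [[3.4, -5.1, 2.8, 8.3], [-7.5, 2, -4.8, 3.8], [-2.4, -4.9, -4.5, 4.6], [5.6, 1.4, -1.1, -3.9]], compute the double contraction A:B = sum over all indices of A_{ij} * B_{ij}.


A:B = sum over all i,j of A_{ij} * B_{ij}.
Row 1: -2*3.4=-6.8, 8.1*-5.1=-41.31, 8*2.8=22.4, -2.8*8.3=-23.24 => row sum = -48.95
Row 2: 1*-7.5=-7.5, -0.5*2=-1, -1.8*-4.8=8.64, 8.2*3.8=31.16 => row sum = 31.3
Row 3: -8.7*-2.4=20.88, -2*-4.9=9.8, -0.8*-4.5=3.6, 0.5*4.6=2.3 => row sum = 36.58
Row 4: -5.8*5.6=-32.48, -8.5*1.4=-11.9, 1.3*-1.1=-1.43, 2.2*-3.9=-8.58 => row sum = -54.39
Total = -48.95 + 31.3 + 36.58 + -54.39 = -35.46

-35.46


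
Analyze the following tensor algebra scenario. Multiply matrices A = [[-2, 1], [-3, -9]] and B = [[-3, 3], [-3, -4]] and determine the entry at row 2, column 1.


(AB)_{ij} = sum_k A_{ik} B_{kj}.
For i=2, j=1:
A_{21} * B_{11} = -3 * -3 = 9
A_{22} * B_{21} = -9 * -3 = 27
Sum = 9 + 27 = 36

36


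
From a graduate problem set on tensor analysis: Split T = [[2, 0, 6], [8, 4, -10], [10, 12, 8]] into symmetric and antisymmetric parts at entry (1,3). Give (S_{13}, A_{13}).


T_{13} = 6
T_{31} = 10
S_{13} = (6 + 10)/2 = 16/2 = 8
A_{13} = (6 - 10)/2 = -4/2 = -2
Check: S + A = 8 + -2 = 6 = T_{13}.

(8, -2)


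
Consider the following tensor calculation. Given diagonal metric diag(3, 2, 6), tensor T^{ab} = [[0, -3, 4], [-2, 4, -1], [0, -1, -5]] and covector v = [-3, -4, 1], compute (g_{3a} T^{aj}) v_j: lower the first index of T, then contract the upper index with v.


Step 1: lower the first index. For a diagonal metric, g_{ia} T^{aj} = g_{ii} T^{ij} (no sum on i).
g_{33} = 6
S_3{}^1 = 6 * T^{31} = 6 * 0 = 0
S_3{}^2 = 6 * T^{32} = 6 * -1 = -6
S_3{}^3 = 6 * T^{33} = 6 * -5 = -30
Step 2: contract S_3{}^j with v_j.
S_3{}^1 * v_1 = 0 * -3 = 0
S_3{}^2 * v_2 = -6 * -4 = 24
S_3{}^3 * v_3 = -30 * 1 = -30
Result = 0 + 24 + -30 = -6

-6


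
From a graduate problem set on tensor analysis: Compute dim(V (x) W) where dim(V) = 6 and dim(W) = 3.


The dimension of a tensor product is the product of dimensions.
dim(V) = 6, dim(W) = 3
dim(V (x) W) = 6 * 3 = 18

18


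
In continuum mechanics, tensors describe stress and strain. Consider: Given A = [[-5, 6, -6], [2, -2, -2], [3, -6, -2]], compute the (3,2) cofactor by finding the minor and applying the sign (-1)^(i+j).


To find cofactor C_{32}, delete row 3 and column 2.
The resulting 2x2 submatrix is: [[-5, -6], [2, -2]]
Minor M_{32} = -5*-2 - -6*2
  = 10 - -12 = 22
Sign = (-1)^(3+2) = (-1)^5 = -1
Cofactor C_{32} = -1 * 22 = -22

-22


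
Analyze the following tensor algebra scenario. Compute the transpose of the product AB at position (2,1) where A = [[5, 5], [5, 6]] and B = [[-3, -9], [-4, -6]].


(AB)^T_{ij} = (AB)_{ji} = sum_k A_{jk} B_{ki}.
For i=2, j=1 we need (AB)_{12}:
A_{11} * B_{12} = 5 * -9 = -45
A_{12} * B_{22} = 5 * -6 = -30
Sum = -45 + -30 = -75

-75


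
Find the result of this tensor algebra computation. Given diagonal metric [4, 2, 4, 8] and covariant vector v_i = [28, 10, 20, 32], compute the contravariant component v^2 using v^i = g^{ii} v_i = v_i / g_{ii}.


To raise an index with a diagonal metric: v^i = v_i / g_{ii}.
For index 2: v_2 = 10, g_{22} = 2
v^2 = 10 / 2 = 5

5


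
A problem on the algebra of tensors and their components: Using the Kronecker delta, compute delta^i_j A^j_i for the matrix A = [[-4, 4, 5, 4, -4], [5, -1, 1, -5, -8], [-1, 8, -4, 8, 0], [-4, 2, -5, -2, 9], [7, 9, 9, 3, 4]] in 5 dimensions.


The contraction (trace) of a rank-2 tensor is the sum of its diagonal elements.
Diagonal entries: A[1,1] = -4, A[2,2] = -1, A[3,3] = -4, A[4,4] = -2, A[5,5] = 4
Tr(A) = -4 + -1 + -4 + -2 + 4 = -7

-7


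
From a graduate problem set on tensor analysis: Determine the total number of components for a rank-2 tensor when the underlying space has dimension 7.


The number of components of a rank-r tensor in d dimensions is d^r.
Here d = 7 and r = 2.
7^2 = 49

49


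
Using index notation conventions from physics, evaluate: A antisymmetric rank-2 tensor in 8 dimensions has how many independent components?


A antisymmetric rank-2 tensor in d dimensions has d(d-1)/2 independent components.
d = 8
d(d-1)/2 = 8 * 7 / 2 = 56 / 2 = 28

28


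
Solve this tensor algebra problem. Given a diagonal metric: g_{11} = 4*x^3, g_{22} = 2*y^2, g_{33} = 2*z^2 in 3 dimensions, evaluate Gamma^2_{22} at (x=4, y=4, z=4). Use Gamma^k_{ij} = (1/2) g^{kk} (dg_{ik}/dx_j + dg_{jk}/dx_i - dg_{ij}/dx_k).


For a diagonal metric, Gamma^k_{ij} = (1/2) g^{kk} (dg_{ik}/dx_j + dg_{jk}/dx_i - dg_{ij}/dx_k).
The metric is diagonal, so g_{ab} = 0 for a != b.
At the given point: g_{11} = 256, g_{22} = 32, g_{33} = 32
g^{22} = 1/32
dg_{22}/dx_2 = dg_{22}/dx_2 = 16
dg_{22}/dx_2 = dg_{22}/dx_2 = 16
dg_{22}/dx_2 = dg_{22}/dx_2 = 16
Numerator = 16 + 16 - 16 = 16
Gamma^2_{22} = 16 / (2 * 32) = 1/4

1/4


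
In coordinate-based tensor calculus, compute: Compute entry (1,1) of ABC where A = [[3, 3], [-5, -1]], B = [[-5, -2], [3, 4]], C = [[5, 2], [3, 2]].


(ABC)_{11} = sum_m (AB)_{1m} C_{m1}. First compute row 1 of AB.
(AB)_{11} = 3*-5 + 3*3 = -6
(AB)_{12} = 3*-2 + 3*4 = 6
Now contract with column 1 of C:
(AB)_{11} * C_{11} = -6 * 5 = -30
(AB)_{12} * C_{21} = 6 * 3 = 18
(ABC)_{11} = -30 + 18 = -12

-12


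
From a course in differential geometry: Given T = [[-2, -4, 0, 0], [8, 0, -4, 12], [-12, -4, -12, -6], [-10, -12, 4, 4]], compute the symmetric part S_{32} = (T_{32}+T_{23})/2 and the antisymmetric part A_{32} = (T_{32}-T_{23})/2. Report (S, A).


T_{32} = -4
T_{23} = -4
S_{32} = (-4 + -4)/2 = -8/2 = -4
A_{32} = (-4 - -4)/2 = 0/2 = 0
Check: S + A = -4 + 0 = -4 = T_{32}.

(-4, 0)


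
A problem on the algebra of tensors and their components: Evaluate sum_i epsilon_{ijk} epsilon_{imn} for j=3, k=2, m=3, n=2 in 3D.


Using the identity: epsilon_{ijk} epsilon_{imn} = delta_{jm} delta_{kn} - delta_{jn} delta_{km}.
delta_{33} = 1
delta_{22} = 1
delta_{32} = 0
delta_{23} = 0
Result = 1 * 1 - 0 * 0 = 1 - 0 = 1

1


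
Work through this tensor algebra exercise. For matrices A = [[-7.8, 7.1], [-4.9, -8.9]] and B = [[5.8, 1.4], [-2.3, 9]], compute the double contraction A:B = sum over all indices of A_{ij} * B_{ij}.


A:B = sum over all i,j of A_{ij} * B_{ij}.
Row 1: -7.8*5.8=-45.24, 7.1*1.4=9.94 => row sum = -35.3
Row 2: -4.9*-2.3=11.27, -8.9*9=-80.1 => row sum = -68.83
Total = -35.3 + -68.83 = -104.13

-104.13


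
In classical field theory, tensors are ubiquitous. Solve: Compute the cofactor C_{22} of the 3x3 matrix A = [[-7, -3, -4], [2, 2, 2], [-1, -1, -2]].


To find cofactor C_{22}, delete row 2 and column 2.
The resulting 2x2 submatrix is: [[-7, -4], [-1, -2]]
Minor M_{22} = -7*-2 - -4*-1
  = 14 - 4 = 10
Sign = (-1)^(2+2) = (-1)^4 = 1
Cofactor C_{22} = 1 * 10 = 10

10


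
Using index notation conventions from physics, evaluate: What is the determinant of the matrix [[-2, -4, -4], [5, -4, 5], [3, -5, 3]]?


Expanding along the first row, det(A) = a11*M_11 - a12*M_12 + a13*M_13, where M_1j is the (1,j) minor.
Minor M_11 = -4*3 - 5*-5 = 13
Minor M_12 = 5*3 - 5*3 = 0
Minor M_13 = 5*-5 - -4*3 = -13
det = -2*(13) - -4*(0) + -4*(-13)
    = -26 - 0 + 52
    = 26

26


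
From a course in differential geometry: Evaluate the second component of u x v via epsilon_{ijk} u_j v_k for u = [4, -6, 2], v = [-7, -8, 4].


(u x v)_2 = sum_{j,k} epsilon_{2jk} u_j v_k. Only permutations of (1,2,3) contribute; the two non-zero terms are:
eps_{213} u_1 v_3 = -1 * 4 * 4 = -16
eps_{231} u_3 v_1 = 1 * 2 * -7 = -14
(u x v)_2 = -30

-30


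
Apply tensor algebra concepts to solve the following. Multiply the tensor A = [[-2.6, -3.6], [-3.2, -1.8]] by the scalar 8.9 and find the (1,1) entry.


Scalar multiplication: (cA)_{ij} = c * A_{ij}.
c = 8.9
A_{11} = -2.6
(cA)_{11} = 8.9 * -2.6 = -23.14

-23.14


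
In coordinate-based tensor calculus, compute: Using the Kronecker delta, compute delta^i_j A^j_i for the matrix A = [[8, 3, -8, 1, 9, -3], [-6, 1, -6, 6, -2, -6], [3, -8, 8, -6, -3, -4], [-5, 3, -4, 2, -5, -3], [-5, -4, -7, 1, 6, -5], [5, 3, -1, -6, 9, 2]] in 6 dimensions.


The contraction (trace) of a rank-2 tensor is the sum of its diagonal elements.
Diagonal entries: A[1,1] = 8, A[2,2] = 1, A[3,3] = 8, A[4,4] = 2, A[5,5] = 6, A[6,6] = 2
Tr(A) = 8 + 1 + 8 + 2 + 6 + 2 = 27

27


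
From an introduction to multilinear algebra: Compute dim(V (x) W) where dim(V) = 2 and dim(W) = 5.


The dimension of a tensor product is the product of dimensions.
dim(V) = 2, dim(W) = 5
dim(V (x) W) = 2 * 5 = 10

10


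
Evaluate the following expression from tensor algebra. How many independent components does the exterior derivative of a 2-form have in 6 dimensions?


The exterior derivative of a p-form is a (p+1)-form.
Its number of independent components is C(n, p+1).
n = 6, p+1 = 3
C(6, 3) = 20

20


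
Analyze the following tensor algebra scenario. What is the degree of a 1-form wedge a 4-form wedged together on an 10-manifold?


The degree of a wedge product is the sum of the degrees of the individual forms.
Degrees: 1, 4
Total degree = 1 + 4 = 5

5


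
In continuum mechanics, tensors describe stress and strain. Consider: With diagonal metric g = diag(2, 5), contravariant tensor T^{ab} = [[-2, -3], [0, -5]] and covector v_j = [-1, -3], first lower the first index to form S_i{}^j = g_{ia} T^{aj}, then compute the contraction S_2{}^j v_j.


Step 1: lower the first index. For a diagonal metric, g_{ia} T^{aj} = g_{ii} T^{ij} (no sum on i).
g_{22} = 5
S_2{}^1 = 5 * T^{21} = 5 * 0 = 0
S_2{}^2 = 5 * T^{22} = 5 * -5 = -25
Step 2: contract S_2{}^j with v_j.
S_2{}^1 * v_1 = 0 * -1 = 0
S_2{}^2 * v_2 = -25 * -3 = 75
Result = 0 + 75 = 75

75


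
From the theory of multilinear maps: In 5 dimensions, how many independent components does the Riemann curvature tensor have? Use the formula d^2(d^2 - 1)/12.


The Riemann tensor in d dimensions has d^2(d^2 - 1)/12 independent components.
d = 5, so d^2 = 25
d^2 - 1 = 24
d^2(d^2 - 1) = 25 * 24 = 600
Divide by 12: 600 / 12 = 50

50


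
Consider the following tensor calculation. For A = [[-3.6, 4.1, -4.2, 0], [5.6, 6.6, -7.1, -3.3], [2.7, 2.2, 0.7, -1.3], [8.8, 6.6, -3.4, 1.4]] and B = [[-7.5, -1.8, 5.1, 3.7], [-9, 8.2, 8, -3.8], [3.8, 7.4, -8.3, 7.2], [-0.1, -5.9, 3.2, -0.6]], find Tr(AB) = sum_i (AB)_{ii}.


Tr(AB) = sum_i (AB)_{ii} where (AB)_{ii} = sum_k A_{ik} B_{ki}.
(AB)_{11} = -3.6*-7.5 + 4.1*-9 + -4.2*3.8 + 0*-0.1 = -25.86
(AB)_{22} = 5.6*-1.8 + 6.6*8.2 + -7.1*7.4 + -3.3*-5.9 = 10.97
(AB)_{33} = 2.7*5.1 + 2.2*8 + 0.7*-8.3 + -1.3*3.2 = 21.4
(AB)_{44} = 8.8*3.7 + 6.6*-3.8 + -3.4*7.2 + 1.4*-0.6 = -17.84
Tr(AB) = -25.86 + 10.97 + 21.4 + -17.84 = -11.33

-11.33


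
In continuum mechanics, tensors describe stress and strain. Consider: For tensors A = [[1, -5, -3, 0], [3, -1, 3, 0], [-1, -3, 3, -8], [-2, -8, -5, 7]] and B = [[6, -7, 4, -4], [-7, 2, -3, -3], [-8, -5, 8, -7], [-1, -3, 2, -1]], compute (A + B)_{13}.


Tensor addition is component-wise: (A + B)_{ij} = A_{ij} + B_{ij}.
A_{13} = -3
B_{13} = 4
(A + B)_{13} = -3 + 4 = 1

1


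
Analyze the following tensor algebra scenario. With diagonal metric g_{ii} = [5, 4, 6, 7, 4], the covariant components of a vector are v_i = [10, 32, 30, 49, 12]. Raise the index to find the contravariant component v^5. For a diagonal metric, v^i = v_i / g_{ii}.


To raise an index with a diagonal metric: v^i = v_i / g_{ii}.
For index 5: v_5 = 12, g_{55} = 4
v^5 = 12 / 4 = 3

3


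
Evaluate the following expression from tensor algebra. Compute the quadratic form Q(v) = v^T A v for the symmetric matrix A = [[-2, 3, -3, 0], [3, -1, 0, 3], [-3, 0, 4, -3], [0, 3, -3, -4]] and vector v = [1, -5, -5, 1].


First compute Av:
(Av)_1 = -2*1 + 3*-5 + -3*-5 + 0*1 = -2
(Av)_2 = 3*1 + -1*-5 + 0*-5 + 3*1 = 11
(Av)_3 = -3*1 + 0*-5 + 4*-5 + -3*1 = -26
(Av)_4 = 0*1 + 3*-5 + -3*-5 + -4*1 = -4
Av = [-2, 11, -26, -4]
Then v^T (Av) = 1*-2 + -5*11 + -5*-26 + 1*-4
= -2 + -55 + 130 + -4 = 69

69


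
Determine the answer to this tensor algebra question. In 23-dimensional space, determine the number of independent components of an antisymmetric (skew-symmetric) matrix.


An antisymmetric rank-2 tensor satisfies A_{ij} = -A_{ji}, so diagonal entries are zero.
The independent components are the upper-triangular entries: C(n, 2) = n(n-1)/2.
n = 23
C(23, 2) = 23 * 22 / 2 = 506 / 2 = 253

253


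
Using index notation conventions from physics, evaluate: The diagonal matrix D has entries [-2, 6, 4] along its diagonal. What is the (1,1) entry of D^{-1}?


For a diagonal matrix, the inverse has entries (D^{-1})_{ii} = 1/d_{ii}.
The diagonal entries are: d_{11} = -2, d_{22} = 6, d_{33} = 4
We need (D^{-1})_{11} = 1/d_{11} = 1/-2 = -1/2

-1/2


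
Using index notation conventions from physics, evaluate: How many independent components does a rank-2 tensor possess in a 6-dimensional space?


The number of components of a rank-r tensor in d dimensions is d^r.
Here d = 6 and r = 2.
6^2 = 36

36


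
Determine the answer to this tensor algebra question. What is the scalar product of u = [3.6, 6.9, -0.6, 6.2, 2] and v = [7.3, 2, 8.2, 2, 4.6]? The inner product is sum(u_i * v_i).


The inner product u . v = sum of u_i * v_i.
Term-by-term: 3.6 * 7.3, 6.9 * 2, -0.6 * 8.2, 6.2 * 2, 2 * 4.6
Products: 26.28, 13.8, -4.92, 12.4, 9.2
Sum = 26.28 + 13.8 + -4.92 + 12.4 + 9.2 = 56.76

56.76


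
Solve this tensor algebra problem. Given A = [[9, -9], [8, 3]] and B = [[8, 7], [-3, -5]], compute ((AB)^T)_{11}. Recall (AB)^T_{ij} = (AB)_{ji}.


(AB)^T_{ij} = (AB)_{ji} = sum_k A_{jk} B_{ki}.
For i=1, j=1 we need (AB)_{11}:
A_{11} * B_{11} = 9 * 8 = 72
A_{12} * B_{21} = -9 * -3 = 27
Sum = 72 + 27 = 99

99


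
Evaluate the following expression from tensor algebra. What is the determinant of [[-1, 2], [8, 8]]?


For a 2x2 matrix [[a, b], [c, d]], det = a*d - b*c.
a = -1, b = 2, c = 8, d = 8
a*d = -1 * 8 = -8
b*c = 2 * 8 = 16
det = -8 - 16 = -24

-24


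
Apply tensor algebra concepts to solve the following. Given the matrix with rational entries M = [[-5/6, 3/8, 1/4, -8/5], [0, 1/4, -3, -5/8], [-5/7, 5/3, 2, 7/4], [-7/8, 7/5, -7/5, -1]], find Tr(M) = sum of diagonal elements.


The trace is the sum of diagonal entries.
Diagonal: M[1,1] = -5/6, M[2,2] = 1/4, M[3,3] = 2, M[4,4] = -1
Tr(M) = -5/6 + 1/4 + 2 + -1
Computing step by step:
After adding M[1,1]: -5/6
After adding M[2,2]: -7/12
After adding M[3,3]: 17/12
After adding M[4,4]: 5/12
Tr(M) = 5/12

5/12


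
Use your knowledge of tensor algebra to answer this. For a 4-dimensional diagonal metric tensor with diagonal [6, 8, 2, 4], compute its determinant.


For a diagonal metric, the determinant is the product of diagonal entries.
Diagonal entries: 6, 8, 2, 4
det(g) = 6 * 8 * 2 * 4 = 384

384


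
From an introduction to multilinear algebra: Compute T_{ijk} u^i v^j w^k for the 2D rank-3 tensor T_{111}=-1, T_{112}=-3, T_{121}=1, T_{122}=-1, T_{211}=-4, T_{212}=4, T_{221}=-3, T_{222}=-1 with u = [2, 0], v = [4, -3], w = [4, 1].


S = sum over i,j,k of T_{ijk} u_i v_j w_k. Expanding all 8 terms:
T_{111}*u_1*v_1*w_1 = -1*2*4*4 = -32  (running total: -32)
T_{112}*u_1*v_1*w_2 = -3*2*4*1 = -24  (running total: -56)
T_{121}*u_1*v_2*w_1 = 1*2*-3*4 = -24  (running total: -80)
T_{122}*u_1*v_2*w_2 = -1*2*-3*1 = 6  (running total: -74)
T_{211}*u_2*v_1*w_1 = -4*0*4*4 = 0  (running total: -74)
T_{212}*u_2*v_1*w_2 = 4*0*4*1 = 0  (running total: -74)
T_{221}*u_2*v_2*w_1 = -3*0*-3*4 = 0  (running total: -74)
T_{222}*u_2*v_2*w_2 = -1*0*-3*1 = 0  (running total: -74)
S = -74

-74


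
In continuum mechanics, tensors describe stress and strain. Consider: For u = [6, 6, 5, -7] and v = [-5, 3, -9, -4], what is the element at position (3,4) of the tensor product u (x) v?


The outer product entry T_{ij} = u_i * v_j.
We need i=3, j=4.
u_3 = 5, v_4 = -4
T_{3,4} = 5 * -4 = -20

-20


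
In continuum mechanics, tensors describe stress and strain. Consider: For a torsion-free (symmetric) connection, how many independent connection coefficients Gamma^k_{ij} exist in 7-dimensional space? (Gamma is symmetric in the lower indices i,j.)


Christoffel symbols Gamma^k_{ij} are symmetric in i,j, so there are d * d(d+1)/2 independent symbols.
d = 7
d(d+1)/2 = 7 * 8 / 2 = 28
Total = 7 * 28 = 196

196


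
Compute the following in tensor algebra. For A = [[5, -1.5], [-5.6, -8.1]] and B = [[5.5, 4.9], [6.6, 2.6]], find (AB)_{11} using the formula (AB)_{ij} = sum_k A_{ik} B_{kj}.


(AB)_{ij} = sum_k A_{ik} B_{kj}.
For i=1, j=1:
A_{11} * B_{11} = 5 * 5.5 = 27.5
A_{12} * B_{21} = -1.5 * 6.6 = -9.9
Sum = 27.5 + -9.9 = 17.6

17.6


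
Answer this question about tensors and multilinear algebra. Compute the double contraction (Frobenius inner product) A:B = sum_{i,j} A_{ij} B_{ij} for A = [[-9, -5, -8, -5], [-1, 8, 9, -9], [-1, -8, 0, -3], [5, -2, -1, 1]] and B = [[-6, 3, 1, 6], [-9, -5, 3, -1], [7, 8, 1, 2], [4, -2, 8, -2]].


A:B = sum over all i,j of A_{ij} * B_{ij}.
Row 1: -9*-6=54, -5*3=-15, -8*1=-8, -5*6=-30 => row sum = 1
Row 2: -1*-9=9, 8*-5=-40, 9*3=27, -9*-1=9 => row sum = 5
Row 3: -1*7=-7, -8*8=-64, 0*1=0, -3*2=-6 => row sum = -77
Row 4: 5*4=20, -2*-2=4, -1*8=-8, 1*-2=-2 => row sum = 14
Total = 1 + 5 + -77 + 14 = -57

-57


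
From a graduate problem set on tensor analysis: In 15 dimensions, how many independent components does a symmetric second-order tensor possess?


A symmetric rank-2 tensor in d dimensions has d(d+1)/2 independent components.
d = 15
d(d+1)/2 = 15 * 16 / 2 = 240 / 2 = 120

120


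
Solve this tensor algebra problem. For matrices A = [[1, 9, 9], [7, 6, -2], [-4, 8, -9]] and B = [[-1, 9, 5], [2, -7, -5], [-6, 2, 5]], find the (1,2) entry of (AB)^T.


(AB)^T_{ij} = (AB)_{ji} = sum_k A_{jk} B_{ki}.
For i=1, j=2 we need (AB)_{21}:
A_{21} * B_{11} = 7 * -1 = -7
A_{22} * B_{21} = 6 * 2 = 12
A_{23} * B_{31} = -2 * -6 = 12
Sum = -7 + 12 + 12 = 17

17


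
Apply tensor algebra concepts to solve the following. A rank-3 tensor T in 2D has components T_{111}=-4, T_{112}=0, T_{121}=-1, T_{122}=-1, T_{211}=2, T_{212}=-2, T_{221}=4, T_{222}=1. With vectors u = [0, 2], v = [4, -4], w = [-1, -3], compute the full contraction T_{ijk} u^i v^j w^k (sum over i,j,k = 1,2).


S = sum over i,j,k of T_{ijk} u_i v_j w_k. Expanding all 8 terms:
T_{111}*u_1*v_1*w_1 = -4*0*4*-1 = 0  (running total: 0)
T_{112}*u_1*v_1*w_2 = 0*0*4*-3 = 0  (running total: 0)
T_{121}*u_1*v_2*w_1 = -1*0*-4*-1 = 0  (running total: 0)
T_{122}*u_1*v_2*w_2 = -1*0*-4*-3 = 0  (running total: 0)
T_{211}*u_2*v_1*w_1 = 2*2*4*-1 = -16  (running total: -16)
T_{212}*u_2*v_1*w_2 = -2*2*4*-3 = 48  (running total: 32)
T_{221}*u_2*v_2*w_1 = 4*2*-4*-1 = 32  (running total: 64)
T_{222}*u_2*v_2*w_2 = 1*2*-4*-3 = 24  (running total: 88)
S = 88

88


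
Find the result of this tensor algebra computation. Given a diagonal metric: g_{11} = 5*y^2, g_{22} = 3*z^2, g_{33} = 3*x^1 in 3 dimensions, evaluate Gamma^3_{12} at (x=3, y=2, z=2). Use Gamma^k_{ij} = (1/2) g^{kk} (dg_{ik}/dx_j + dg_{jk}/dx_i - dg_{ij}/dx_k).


For a diagonal metric, Gamma^k_{ij} = (1/2) g^{kk} (dg_{ik}/dx_j + dg_{jk}/dx_i - dg_{ij}/dx_k).
The metric is diagonal, so g_{ab} = 0 for a != b.
At the given point: g_{11} = 20, g_{22} = 12, g_{33} = 9
g^{33} = 1/9
dg_{13}/dx_2 = 0 (off-diagonal)
dg_{23}/dx_1 = 0 (off-diagonal)
dg_{12}/dx_3 = 0 (off-diagonal)
Numerator = 0 + 0 - 0 = 0
Gamma^3_{12} = 0 / (2 * 9) = 0

0


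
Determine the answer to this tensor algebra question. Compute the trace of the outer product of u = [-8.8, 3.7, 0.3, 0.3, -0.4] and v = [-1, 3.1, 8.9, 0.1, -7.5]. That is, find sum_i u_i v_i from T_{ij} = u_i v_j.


The outer product gives T_{ij} = u_i v_j.
The trace (contraction) is Tr(T) = sum_i T_{ii} = sum_i u_i v_i.
Diagonal entries:
T_{11} = u_1 * v_1 = -8.8 * -1 = 8.8
T_{22} = u_2 * v_2 = 3.7 * 3.1 = 11.47
T_{33} = u_3 * v_3 = 0.3 * 8.9 = 2.67
T_{44} = u_4 * v_4 = 0.3 * 0.1 = 0.03
T_{55} = u_5 * v_5 = -0.4 * -7.5 = 3
Tr(T) = 8.8 + 11.47 + 2.67 + 0.03 + 3 = 25.97

25.97


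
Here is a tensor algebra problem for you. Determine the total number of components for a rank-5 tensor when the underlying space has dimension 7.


The number of components of a rank-r tensor in d dimensions is d^r.
Here d = 7 and r = 5.
7^5 = 16807

16807


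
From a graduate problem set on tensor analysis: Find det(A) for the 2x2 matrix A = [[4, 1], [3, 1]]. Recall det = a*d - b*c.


For a 2x2 matrix [[a, b], [c, d]], det = a*d - b*c.
a = 4, b = 1, c = 3, d = 1
a*d = 4 * 1 = 4
b*c = 1 * 3 = 3
det = 4 - 3 = 1

1


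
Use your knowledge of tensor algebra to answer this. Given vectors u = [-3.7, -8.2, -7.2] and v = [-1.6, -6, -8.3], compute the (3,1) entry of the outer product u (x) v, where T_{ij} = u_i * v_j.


The outer product entry T_{ij} = u_i * v_j.
We need i=3, j=1.
u_3 = -7.2, v_1 = -1.6
T_{3,1} = -7.2 * -1.6 = 11.52

11.52


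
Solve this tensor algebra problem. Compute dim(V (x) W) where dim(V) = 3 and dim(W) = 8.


The dimension of a tensor product is the product of dimensions.
dim(V) = 3, dim(W) = 8
dim(V (x) W) = 3 * 8 = 24

24


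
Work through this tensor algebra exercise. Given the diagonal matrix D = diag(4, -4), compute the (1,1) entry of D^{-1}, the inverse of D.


For a diagonal matrix, the inverse has entries (D^{-1})_{ii} = 1/d_{ii}.
The diagonal entries are: d_{11} = 4, d_{22} = -4
We need (D^{-1})_{11} = 1/d_{11} = 1/4 = 1/4

1/4


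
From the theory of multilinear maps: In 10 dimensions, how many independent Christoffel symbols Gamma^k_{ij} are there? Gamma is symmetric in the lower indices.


Christoffel symbols Gamma^k_{ij} are symmetric in i,j, so there are d * d(d+1)/2 independent symbols.
d = 10
d(d+1)/2 = 10 * 11 / 2 = 55
Total = 10 * 55 = 550

550


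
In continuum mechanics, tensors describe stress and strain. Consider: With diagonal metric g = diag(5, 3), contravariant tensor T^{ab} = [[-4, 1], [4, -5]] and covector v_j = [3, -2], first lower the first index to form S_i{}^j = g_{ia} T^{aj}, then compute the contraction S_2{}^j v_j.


Step 1: lower the first index. For a diagonal metric, g_{ia} T^{aj} = g_{ii} T^{ij} (no sum on i).
g_{22} = 3
S_2{}^1 = 3 * T^{21} = 3 * 4 = 12
S_2{}^2 = 3 * T^{22} = 3 * -5 = -15
Step 2: contract S_2{}^j with v_j.
S_2{}^1 * v_1 = 12 * 3 = 36
S_2{}^2 * v_2 = -15 * -2 = 30
Result = 36 + 30 = 66

66


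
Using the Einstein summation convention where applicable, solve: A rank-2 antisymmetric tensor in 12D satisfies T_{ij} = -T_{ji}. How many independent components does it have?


An antisymmetric rank-2 tensor satisfies A_{ij} = -A_{ji}, so diagonal entries are zero.
The independent components are the upper-triangular entries: C(n, 2) = n(n-1)/2.
n = 12
C(12, 2) = 12 * 11 / 2 = 132 / 2 = 66

66


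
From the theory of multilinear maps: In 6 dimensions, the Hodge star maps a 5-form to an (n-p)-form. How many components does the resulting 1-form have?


The Hodge dual of a p-form on an n-dimensional manifold is an (n-p)-form.
n = 6, p = 5, so dual degree = 6 - 5 = 1
The number of components is C(n, n-p) = C(6, 1) = 6

6


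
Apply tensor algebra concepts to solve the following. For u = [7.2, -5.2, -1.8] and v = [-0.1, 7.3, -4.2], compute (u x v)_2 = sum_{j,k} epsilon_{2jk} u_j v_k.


(u x v)_2 = sum_{j,k} epsilon_{2jk} u_j v_k. Only permutations of (1,2,3) contribute; the two non-zero terms are:
eps_{213} u_1 v_3 = -1 * 7.2 * -4.2 = 30.24
eps_{231} u_3 v_1 = 1 * -1.8 * -0.1 = 0.18
(u x v)_2 = 30.42

30.42


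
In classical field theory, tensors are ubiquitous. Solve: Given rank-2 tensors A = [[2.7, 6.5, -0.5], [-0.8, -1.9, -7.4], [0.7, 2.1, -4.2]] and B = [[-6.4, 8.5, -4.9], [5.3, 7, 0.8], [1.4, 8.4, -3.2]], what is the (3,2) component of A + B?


Tensor addition is component-wise: (A + B)_{ij} = A_{ij} + B_{ij}.
A_{32} = 2.1
B_{32} = 8.4
(A + B)_{32} = 2.1 + 8.4 = 10.5

10.5


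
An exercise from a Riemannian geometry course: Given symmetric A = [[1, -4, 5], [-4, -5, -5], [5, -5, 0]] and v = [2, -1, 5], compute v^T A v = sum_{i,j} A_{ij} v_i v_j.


First compute Av:
(Av)_1 = 1*2 + -4*-1 + 5*5 = 31
(Av)_2 = -4*2 + -5*-1 + -5*5 = -28
(Av)_3 = 5*2 + -5*-1 + 0*5 = 15
Av = [31, -28, 15]
Then v^T (Av) = 2*31 + -1*-28 + 5*15
= 62 + 28 + 75 = 165

165


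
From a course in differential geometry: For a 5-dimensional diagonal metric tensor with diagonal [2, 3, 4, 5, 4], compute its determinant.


For a diagonal metric, the determinant is the product of diagonal entries.
Diagonal entries: 2, 3, 4, 5, 4
det(g) = 2 * 3 * 4 * 5 * 4 = 480

480


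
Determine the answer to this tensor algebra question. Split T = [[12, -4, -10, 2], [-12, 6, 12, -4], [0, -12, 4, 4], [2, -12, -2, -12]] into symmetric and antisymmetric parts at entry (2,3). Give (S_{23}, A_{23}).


T_{23} = 12
T_{32} = -12
S_{23} = (12 + -12)/2 = 0/2 = 0
A_{23} = (12 - -12)/2 = 24/2 = 12
Check: S + A = 0 + 12 = 12 = T_{23}.

(0, 12)


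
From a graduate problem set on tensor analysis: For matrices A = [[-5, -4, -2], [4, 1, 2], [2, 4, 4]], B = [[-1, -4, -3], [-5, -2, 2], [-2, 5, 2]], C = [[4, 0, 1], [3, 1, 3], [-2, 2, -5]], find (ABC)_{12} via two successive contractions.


(ABC)_{12} = sum_m (AB)_{1m} C_{m2}. First compute row 1 of AB.
(AB)_{11} = -5*-1 + -4*-5 + -2*-2 = 29
(AB)_{12} = -5*-4 + -4*-2 + -2*5 = 18
(AB)_{13} = -5*-3 + -4*2 + -2*2 = 3
Now contract with column 2 of C:
(AB)_{11} * C_{12} = 29 * 0 = 0
(AB)_{12} * C_{22} = 18 * 1 = 18
(AB)_{13} * C_{32} = 3 * 2 = 6
(ABC)_{12} = 0 + 18 + 6 = 24

24


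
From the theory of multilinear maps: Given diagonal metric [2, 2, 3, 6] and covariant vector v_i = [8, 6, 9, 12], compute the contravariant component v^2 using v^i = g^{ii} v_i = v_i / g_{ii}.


To raise an index with a diagonal metric: v^i = v_i / g_{ii}.
For index 2: v_2 = 6, g_{22} = 2
v^2 = 6 / 2 = 3

3


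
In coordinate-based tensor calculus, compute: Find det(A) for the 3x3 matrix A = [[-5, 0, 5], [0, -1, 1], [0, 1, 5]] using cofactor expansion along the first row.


Expanding along the first row, det(A) = a11*M_11 - a12*M_12 + a13*M_13, where M_1j is the (1,j) minor.
Minor M_11 = -1*5 - 1*1 = -6
Minor M_12 = 0*5 - 1*0 = 0
Minor M_13 = 0*1 - -1*0 = 0
det = -5*(-6) - 0*(0) + 5*(0)
    = 30 - 0 + 0
    = 30

30


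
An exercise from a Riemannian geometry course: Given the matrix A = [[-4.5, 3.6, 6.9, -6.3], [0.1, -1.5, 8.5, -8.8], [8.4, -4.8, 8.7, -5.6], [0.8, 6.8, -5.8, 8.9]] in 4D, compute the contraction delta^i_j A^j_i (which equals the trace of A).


The contraction (trace) of a rank-2 tensor is the sum of its diagonal elements.
Diagonal entries: A[1,1] = -4.5, A[2,2] = -1.5, A[3,3] = 8.7, A[4,4] = 8.9
Tr(A) = -4.5 + -1.5 + 8.7 + 8.9 = 11.6

11.6


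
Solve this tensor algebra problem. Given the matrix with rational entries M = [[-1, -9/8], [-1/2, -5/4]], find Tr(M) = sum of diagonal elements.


The trace is the sum of diagonal entries.
Diagonal: M[1,1] = -1, M[2,2] = -5/4
Tr(M) = -1 + -5/4
Computing step by step:
After adding M[1,1]: -1
After adding M[2,2]: -9/4
Tr(M) = -9/4

-9/4


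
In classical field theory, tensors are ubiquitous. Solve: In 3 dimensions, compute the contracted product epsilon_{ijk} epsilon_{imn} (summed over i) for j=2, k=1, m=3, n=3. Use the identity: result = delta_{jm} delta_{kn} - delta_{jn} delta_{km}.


Using the identity: epsilon_{ijk} epsilon_{imn} = delta_{jm} delta_{kn} - delta_{jn} delta_{km}.
delta_{23} = 0
delta_{13} = 0
delta_{23} = 0
delta_{13} = 0
Result = 0 * 0 - 0 * 0 = 0 - 0 = 0

0


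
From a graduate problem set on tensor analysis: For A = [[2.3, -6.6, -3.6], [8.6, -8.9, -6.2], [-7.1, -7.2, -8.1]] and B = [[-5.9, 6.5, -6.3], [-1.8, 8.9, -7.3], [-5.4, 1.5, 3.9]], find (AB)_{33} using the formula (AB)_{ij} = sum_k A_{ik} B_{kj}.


(AB)_{ij} = sum_k A_{ik} B_{kj}.
For i=3, j=3:
A_{31} * B_{13} = -7.1 * -6.3 = 44.73
A_{32} * B_{23} = -7.2 * -7.3 = 52.56
A_{33} * B_{33} = -8.1 * 3.9 = -31.59
Sum = 44.73 + 52.56 + -31.59 = 65.7

65.7


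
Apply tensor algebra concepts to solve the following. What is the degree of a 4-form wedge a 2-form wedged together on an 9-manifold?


The degree of a wedge product is the sum of the degrees of the individual forms.
Degrees: 4, 2
Total degree = 4 + 2 = 6

6


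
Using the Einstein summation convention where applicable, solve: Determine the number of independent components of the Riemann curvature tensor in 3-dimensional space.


The Riemann tensor in d dimensions has d^2(d^2 - 1)/12 independent components.
d = 3, so d^2 = 9
d^2 - 1 = 8
d^2(d^2 - 1) = 9 * 8 = 72
Divide by 12: 72 / 12 = 6

6


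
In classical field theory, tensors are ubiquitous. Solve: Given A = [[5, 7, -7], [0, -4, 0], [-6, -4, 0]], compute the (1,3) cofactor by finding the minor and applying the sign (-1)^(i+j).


To find cofactor C_{13}, delete row 1 and column 3.
The resulting 2x2 submatrix is: [[0, -4], [-6, -4]]
Minor M_{13} = 0*-4 - -4*-6
  = 0 - 24 = -24
Sign = (-1)^(1+3) = (-1)^4 = 1
Cofactor C_{13} = 1 * -24 = -24

-24


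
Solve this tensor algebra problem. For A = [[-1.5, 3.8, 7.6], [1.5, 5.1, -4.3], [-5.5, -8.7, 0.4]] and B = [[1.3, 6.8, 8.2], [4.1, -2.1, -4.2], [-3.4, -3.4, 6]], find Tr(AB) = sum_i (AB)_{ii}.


Tr(AB) = sum_i (AB)_{ii} where (AB)_{ii} = sum_k A_{ik} B_{ki}.
(AB)_{11} = -1.5*1.3 + 3.8*4.1 + 7.6*-3.4 = -12.21
(AB)_{22} = 1.5*6.8 + 5.1*-2.1 + -4.3*-3.4 = 14.11
(AB)_{33} = -5.5*8.2 + -8.7*-4.2 + 0.4*6 = -6.16
Tr(AB) = -12.21 + 14.11 + -6.16 = -4.26

-4.26


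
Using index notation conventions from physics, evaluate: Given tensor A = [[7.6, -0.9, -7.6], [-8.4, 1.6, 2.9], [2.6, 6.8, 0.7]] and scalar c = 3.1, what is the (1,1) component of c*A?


Scalar multiplication: (cA)_{ij} = c * A_{ij}.
c = 3.1
A_{11} = 7.6
(cA)_{11} = 3.1 * 7.6 = 23.56

23.56


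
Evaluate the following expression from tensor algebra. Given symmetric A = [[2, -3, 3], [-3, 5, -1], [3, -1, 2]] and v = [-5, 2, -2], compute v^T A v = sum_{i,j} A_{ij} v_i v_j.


First compute Av:
(Av)_1 = 2*-5 + -3*2 + 3*-2 = -22
(Av)_2 = -3*-5 + 5*2 + -1*-2 = 27
(Av)_3 = 3*-5 + -1*2 + 2*-2 = -21
Av = [-22, 27, -21]
Then v^T (Av) = -5*-22 + 2*27 + -2*-21
= 110 + 54 + 42 = 206

206


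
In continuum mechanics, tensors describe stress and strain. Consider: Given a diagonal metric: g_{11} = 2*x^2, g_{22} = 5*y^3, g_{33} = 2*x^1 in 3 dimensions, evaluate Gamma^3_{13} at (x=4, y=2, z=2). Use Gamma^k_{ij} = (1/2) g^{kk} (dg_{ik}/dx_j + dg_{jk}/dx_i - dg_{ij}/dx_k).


For a diagonal metric, Gamma^k_{ij} = (1/2) g^{kk} (dg_{ik}/dx_j + dg_{jk}/dx_i - dg_{ij}/dx_k).
The metric is diagonal, so g_{ab} = 0 for a != b.
At the given point: g_{11} = 32, g_{22} = 40, g_{33} = 8
g^{33} = 1/8
dg_{13}/dx_3 = 0 (off-diagonal)
dg_{33}/dx_1 = dg_{33}/dx_1 = 2
dg_{13}/dx_3 = 0 (off-diagonal)
Numerator = 0 + 2 - 0 = 2
Gamma^3_{13} = 2 / (2 * 8) = 1/8

1/8


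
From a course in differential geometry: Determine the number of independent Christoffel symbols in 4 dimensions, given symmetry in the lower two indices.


Christoffel symbols Gamma^k_{ij} are symmetric in i,j, so there are d * d(d+1)/2 independent symbols.
d = 4
d(d+1)/2 = 4 * 5 / 2 = 10
Total = 4 * 10 = 40

40


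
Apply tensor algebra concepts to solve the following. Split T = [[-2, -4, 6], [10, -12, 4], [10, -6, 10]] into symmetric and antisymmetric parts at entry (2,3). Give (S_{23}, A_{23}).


T_{23} = 4
T_{32} = -6
S_{23} = (4 + -6)/2 = -2/2 = -1
A_{23} = (4 - -6)/2 = 10/2 = 5
Check: S + A = -1 + 5 = 4 = T_{23}.

(-1, 5)


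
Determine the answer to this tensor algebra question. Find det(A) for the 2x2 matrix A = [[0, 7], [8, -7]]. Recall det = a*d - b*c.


For a 2x2 matrix [[a, b], [c, d]], det = a*d - b*c.
a = 0, b = 7, c = 8, d = -7
a*d = 0 * -7 = 0
b*c = 7 * 8 = 56
det = 0 - 56 = -56

-56


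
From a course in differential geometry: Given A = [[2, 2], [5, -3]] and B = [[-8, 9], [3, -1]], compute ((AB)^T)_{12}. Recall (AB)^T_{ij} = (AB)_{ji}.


(AB)^T_{ij} = (AB)_{ji} = sum_k A_{jk} B_{ki}.
For i=1, j=2 we need (AB)_{21}:
A_{21} * B_{11} = 5 * -8 = -40
A_{22} * B_{21} = -3 * 3 = -9
Sum = -40 + -9 = -49

-49


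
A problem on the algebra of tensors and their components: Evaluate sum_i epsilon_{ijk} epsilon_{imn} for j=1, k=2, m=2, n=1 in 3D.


Using the identity: epsilon_{ijk} epsilon_{imn} = delta_{jm} delta_{kn} - delta_{jn} delta_{km}.
delta_{12} = 0
delta_{21} = 0
delta_{11} = 1
delta_{22} = 1
Result = 0 * 0 - 1 * 1 = 0 - 1 = -1

-1


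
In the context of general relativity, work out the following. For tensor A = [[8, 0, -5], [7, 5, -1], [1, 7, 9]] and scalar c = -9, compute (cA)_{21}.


Scalar multiplication: (cA)_{ij} = c * A_{ij}.
c = -9
A_{21} = 7
(cA)_{21} = -9 * 7 = -63

-63


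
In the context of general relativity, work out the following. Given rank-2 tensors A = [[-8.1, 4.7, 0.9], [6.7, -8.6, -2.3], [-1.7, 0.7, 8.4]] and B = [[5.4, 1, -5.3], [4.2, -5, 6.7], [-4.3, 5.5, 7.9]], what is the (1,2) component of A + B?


Tensor addition is component-wise: (A + B)_{ij} = A_{ij} + B_{ij}.
A_{12} = 4.7
B_{12} = 1
(A + B)_{12} = 4.7 + 1 = 5.7

5.7


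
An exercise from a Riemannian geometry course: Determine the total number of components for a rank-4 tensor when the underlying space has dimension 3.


The number of components of a rank-r tensor in d dimensions is d^r.
Here d = 3 and r = 4.
3^4 = 81

81


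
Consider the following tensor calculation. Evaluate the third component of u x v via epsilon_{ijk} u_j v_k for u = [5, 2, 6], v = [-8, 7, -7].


(u x v)_3 = sum_{j,k} epsilon_{3jk} u_j v_k. Only permutations of (1,2,3) contribute; the two non-zero terms are:
eps_{312} u_1 v_2 = 1 * 5 * 7 = 35
eps_{321} u_2 v_1 = -1 * 2 * -8 = 16
(u x v)_3 = 51

51


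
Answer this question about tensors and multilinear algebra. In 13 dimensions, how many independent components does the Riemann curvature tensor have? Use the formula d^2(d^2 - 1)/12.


The Riemann tensor in d dimensions has d^2(d^2 - 1)/12 independent components.
d = 13, so d^2 = 169
d^2 - 1 = 168
d^2(d^2 - 1) = 169 * 168 = 28392
Divide by 12: 28392 / 12 = 2366

2366


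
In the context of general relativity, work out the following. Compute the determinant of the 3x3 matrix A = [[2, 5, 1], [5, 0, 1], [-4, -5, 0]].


Expanding along the first row, det(A) = a11*M_11 - a12*M_12 + a13*M_13, where M_1j is the (1,j) minor.
Minor M_11 = 0*0 - 1*-5 = 5
Minor M_12 = 5*0 - 1*-4 = 4
Minor M_13 = 5*-5 - 0*-4 = -25
det = 2*(5) - 5*(4) + 1*(-25)
    = 10 - 20 + -25
    = -35

-35


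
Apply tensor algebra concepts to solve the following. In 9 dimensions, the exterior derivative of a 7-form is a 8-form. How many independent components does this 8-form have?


The exterior derivative of a p-form is a (p+1)-form.
Its number of independent components is C(n, p+1).
n = 9, p+1 = 8
C(9, 8) = 9

9


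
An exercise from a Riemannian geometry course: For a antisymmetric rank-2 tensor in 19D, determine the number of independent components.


A antisymmetric rank-2 tensor in d dimensions has d(d-1)/2 independent components.
d = 19
d(d-1)/2 = 19 * 18 / 2 = 342 / 2 = 171

171


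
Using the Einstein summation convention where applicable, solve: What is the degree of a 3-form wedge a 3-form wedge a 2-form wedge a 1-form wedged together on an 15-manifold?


The degree of a wedge product is the sum of the degrees of the individual forms.
Degrees: 3, 3, 2, 1
Total degree = 3 + 3 + 2 + 1 = 9

9


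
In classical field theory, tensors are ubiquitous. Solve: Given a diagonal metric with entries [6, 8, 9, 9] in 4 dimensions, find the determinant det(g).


For a diagonal metric, the determinant is the product of diagonal entries.
Diagonal entries: 6, 8, 9, 9
det(g) = 6 * 8 * 9 * 9 = 3888

3888


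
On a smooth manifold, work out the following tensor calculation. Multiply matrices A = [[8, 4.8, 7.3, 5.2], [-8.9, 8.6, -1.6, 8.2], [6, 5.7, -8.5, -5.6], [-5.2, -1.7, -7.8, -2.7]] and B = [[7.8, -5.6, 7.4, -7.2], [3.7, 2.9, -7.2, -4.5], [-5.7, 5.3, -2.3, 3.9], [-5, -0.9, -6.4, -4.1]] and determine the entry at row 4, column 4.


(AB)_{ij} = sum_k A_{ik} B_{kj}.
For i=4, j=4:
A_{41} * B_{14} = -5.2 * -7.2 = 37.44
A_{42} * B_{24} = -1.7 * -4.5 = 7.65
A_{43} * B_{34} = -7.8 * 3.9 = -30.42
A_{44} * B_{44} = -2.7 * -4.1 = 11.07
Sum = 37.44 + 7.65 + -30.42 + 11.07 = 25.74

25.74


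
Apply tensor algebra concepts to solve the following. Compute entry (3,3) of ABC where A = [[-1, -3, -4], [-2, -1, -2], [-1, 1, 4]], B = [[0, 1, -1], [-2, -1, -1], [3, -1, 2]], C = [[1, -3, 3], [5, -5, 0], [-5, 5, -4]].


(ABC)_{33} = sum_m (AB)_{3m} C_{m3}. First compute row 3 of AB.
(AB)_{31} = -1*0 + 1*-2 + 4*3 = 10
(AB)_{32} = -1*1 + 1*-1 + 4*-1 = -6
(AB)_{33} = -1*-1 + 1*-1 + 4*2 = 8
Now contract with column 3 of C:
(AB)_{31} * C_{13} = 10 * 3 = 30
(AB)_{32} * C_{23} = -6 * 0 = 0
(AB)_{33} * C_{33} = 8 * -4 = -32
(ABC)_{33} = 30 + 0 + -32 = -2

-2


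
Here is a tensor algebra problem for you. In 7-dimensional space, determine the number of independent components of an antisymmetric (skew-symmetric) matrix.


An antisymmetric rank-2 tensor satisfies A_{ij} = -A_{ji}, so diagonal entries are zero.
The independent components are the upper-triangular entries: C(n, 2) = n(n-1)/2.
n = 7
C(7, 2) = 7 * 6 / 2 = 42 / 2 = 21

21


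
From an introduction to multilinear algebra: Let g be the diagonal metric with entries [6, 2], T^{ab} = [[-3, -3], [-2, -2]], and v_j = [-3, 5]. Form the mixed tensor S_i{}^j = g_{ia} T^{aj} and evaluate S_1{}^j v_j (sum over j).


Step 1: lower the first index. For a diagonal metric, g_{ia} T^{aj} = g_{ii} T^{ij} (no sum on i).
g_{11} = 6
S_1{}^1 = 6 * T^{11} = 6 * -3 = -18
S_1{}^2 = 6 * T^{12} = 6 * -3 = -18
Step 2: contract S_1{}^j with v_j.
S_1{}^1 * v_1 = -18 * -3 = 54
S_1{}^2 * v_2 = -18 * 5 = -90
Result = 54 + -90 = -36

-36


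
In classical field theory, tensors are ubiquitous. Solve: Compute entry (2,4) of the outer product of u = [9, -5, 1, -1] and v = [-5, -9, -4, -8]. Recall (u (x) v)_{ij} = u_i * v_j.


The outer product entry T_{ij} = u_i * v_j.
We need i=2, j=4.
u_2 = -5, v_4 = -8
T_{2,4} = -5 * -8 = 40

40


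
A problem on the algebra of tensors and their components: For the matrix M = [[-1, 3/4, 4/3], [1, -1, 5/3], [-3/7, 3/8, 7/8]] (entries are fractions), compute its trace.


The trace is the sum of diagonal entries.
Diagonal: M[1,1] = -1, M[2,2] = -1, M[3,3] = 7/8
Tr(M) = -1 + -1 + 7/8
Computing step by step:
After adding M[1,1]: -1
After adding M[2,2]: -2
After adding M[3,3]: -9/8
Tr(M) = -9/8

-9/8


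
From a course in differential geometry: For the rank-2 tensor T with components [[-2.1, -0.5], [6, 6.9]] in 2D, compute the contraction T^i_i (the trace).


The contraction (trace) of a rank-2 tensor is the sum of its diagonal elements.
Diagonal entries: A[1,1] = -2.1, A[2,2] = 6.9
Tr(A) = -2.1 + 6.9 = 4.8

4.8


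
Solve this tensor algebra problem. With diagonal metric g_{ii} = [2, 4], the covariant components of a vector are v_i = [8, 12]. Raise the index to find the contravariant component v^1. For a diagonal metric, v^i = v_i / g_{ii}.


To raise an index with a diagonal metric: v^i = v_i / g_{ii}.
For index 1: v_1 = 8, g_{11} = 2
v^1 = 8 / 2 = 4

4


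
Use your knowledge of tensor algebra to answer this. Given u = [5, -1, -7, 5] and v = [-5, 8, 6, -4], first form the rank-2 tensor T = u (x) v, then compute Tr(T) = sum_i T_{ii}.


The outer product gives T_{ij} = u_i v_j.
The trace (contraction) is Tr(T) = sum_i T_{ii} = sum_i u_i v_i.
Diagonal entries:
T_{11} = u_1 * v_1 = 5 * -5 = -25
T_{22} = u_2 * v_2 = -1 * 8 = -8
T_{33} = u_3 * v_3 = -7 * 6 = -42
T_{44} = u_4 * v_4 = 5 * -4 = -20
Tr(T) = -25 + -8 + -42 + -20 = -95

-95


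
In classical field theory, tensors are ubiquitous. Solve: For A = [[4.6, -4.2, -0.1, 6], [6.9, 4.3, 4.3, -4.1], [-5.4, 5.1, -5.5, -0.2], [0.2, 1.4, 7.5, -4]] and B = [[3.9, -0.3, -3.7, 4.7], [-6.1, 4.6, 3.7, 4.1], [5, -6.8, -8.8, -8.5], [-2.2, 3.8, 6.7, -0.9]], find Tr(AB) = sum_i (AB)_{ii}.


Tr(AB) = sum_i (AB)_{ii} where (AB)_{ii} = sum_k A_{ik} B_{ki}.
(AB)_{11} = 4.6*3.9 + -4.2*-6.1 + -0.1*5 + 6*-2.2 = 29.86
(AB)_{22} = 6.9*-0.3 + 4.3*4.6 + 4.3*-6.8 + -4.1*3.8 = -27.11
(AB)_{33} = -5.4*-3.7 + 5.1*3.7 + -5.5*-8.8 + -0.2*6.7 = 85.91
(AB)_{44} = 0.2*4.7 + 1.4*4.1 + 7.5*-8.5 + -4*-0.9 = -53.47
Tr(AB) = 29.86 + -27.11 + 85.91 + -53.47 = 35.19

35.19
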